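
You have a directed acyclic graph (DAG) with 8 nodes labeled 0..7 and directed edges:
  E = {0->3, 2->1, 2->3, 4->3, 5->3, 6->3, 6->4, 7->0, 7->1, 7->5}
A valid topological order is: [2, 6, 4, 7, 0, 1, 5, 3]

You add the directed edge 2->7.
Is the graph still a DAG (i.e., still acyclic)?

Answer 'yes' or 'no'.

Answer: yes

Derivation:
Given toposort: [2, 6, 4, 7, 0, 1, 5, 3]
Position of 2: index 0; position of 7: index 3
New edge 2->7: forward
Forward edge: respects the existing order. Still a DAG, same toposort still valid.
Still a DAG? yes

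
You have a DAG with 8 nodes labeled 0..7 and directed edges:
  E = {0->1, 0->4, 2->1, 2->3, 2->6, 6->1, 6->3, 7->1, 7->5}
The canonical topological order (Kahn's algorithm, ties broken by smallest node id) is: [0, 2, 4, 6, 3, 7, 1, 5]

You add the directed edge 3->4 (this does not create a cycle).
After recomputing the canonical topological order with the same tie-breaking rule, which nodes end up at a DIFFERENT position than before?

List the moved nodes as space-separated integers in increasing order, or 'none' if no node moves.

Answer: 3 4 6

Derivation:
Old toposort: [0, 2, 4, 6, 3, 7, 1, 5]
Added edge 3->4
Recompute Kahn (smallest-id tiebreak):
  initial in-degrees: [0, 4, 0, 2, 2, 1, 1, 0]
  ready (indeg=0): [0, 2, 7]
  pop 0: indeg[1]->3; indeg[4]->1 | ready=[2, 7] | order so far=[0]
  pop 2: indeg[1]->2; indeg[3]->1; indeg[6]->0 | ready=[6, 7] | order so far=[0, 2]
  pop 6: indeg[1]->1; indeg[3]->0 | ready=[3, 7] | order so far=[0, 2, 6]
  pop 3: indeg[4]->0 | ready=[4, 7] | order so far=[0, 2, 6, 3]
  pop 4: no out-edges | ready=[7] | order so far=[0, 2, 6, 3, 4]
  pop 7: indeg[1]->0; indeg[5]->0 | ready=[1, 5] | order so far=[0, 2, 6, 3, 4, 7]
  pop 1: no out-edges | ready=[5] | order so far=[0, 2, 6, 3, 4, 7, 1]
  pop 5: no out-edges | ready=[] | order so far=[0, 2, 6, 3, 4, 7, 1, 5]
New canonical toposort: [0, 2, 6, 3, 4, 7, 1, 5]
Compare positions:
  Node 0: index 0 -> 0 (same)
  Node 1: index 6 -> 6 (same)
  Node 2: index 1 -> 1 (same)
  Node 3: index 4 -> 3 (moved)
  Node 4: index 2 -> 4 (moved)
  Node 5: index 7 -> 7 (same)
  Node 6: index 3 -> 2 (moved)
  Node 7: index 5 -> 5 (same)
Nodes that changed position: 3 4 6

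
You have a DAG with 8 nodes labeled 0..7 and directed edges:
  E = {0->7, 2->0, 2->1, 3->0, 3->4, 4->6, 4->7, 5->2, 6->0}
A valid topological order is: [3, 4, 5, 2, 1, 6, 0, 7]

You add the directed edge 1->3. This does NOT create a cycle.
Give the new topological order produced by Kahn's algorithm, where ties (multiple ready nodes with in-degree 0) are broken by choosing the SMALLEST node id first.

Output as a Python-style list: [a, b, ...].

Answer: [5, 2, 1, 3, 4, 6, 0, 7]

Derivation:
Old toposort: [3, 4, 5, 2, 1, 6, 0, 7]
Added edge: 1->3
Position of 1 (4) > position of 3 (0). Must reorder: 1 must now come before 3.
Run Kahn's algorithm (break ties by smallest node id):
  initial in-degrees: [3, 1, 1, 1, 1, 0, 1, 2]
  ready (indeg=0): [5]
  pop 5: indeg[2]->0 | ready=[2] | order so far=[5]
  pop 2: indeg[0]->2; indeg[1]->0 | ready=[1] | order so far=[5, 2]
  pop 1: indeg[3]->0 | ready=[3] | order so far=[5, 2, 1]
  pop 3: indeg[0]->1; indeg[4]->0 | ready=[4] | order so far=[5, 2, 1, 3]
  pop 4: indeg[6]->0; indeg[7]->1 | ready=[6] | order so far=[5, 2, 1, 3, 4]
  pop 6: indeg[0]->0 | ready=[0] | order so far=[5, 2, 1, 3, 4, 6]
  pop 0: indeg[7]->0 | ready=[7] | order so far=[5, 2, 1, 3, 4, 6, 0]
  pop 7: no out-edges | ready=[] | order so far=[5, 2, 1, 3, 4, 6, 0, 7]
  Result: [5, 2, 1, 3, 4, 6, 0, 7]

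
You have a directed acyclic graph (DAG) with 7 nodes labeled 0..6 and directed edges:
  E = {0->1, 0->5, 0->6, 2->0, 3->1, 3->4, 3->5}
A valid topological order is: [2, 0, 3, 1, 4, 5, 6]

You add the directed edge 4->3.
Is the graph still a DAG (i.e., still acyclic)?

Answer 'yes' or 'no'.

Answer: no

Derivation:
Given toposort: [2, 0, 3, 1, 4, 5, 6]
Position of 4: index 4; position of 3: index 2
New edge 4->3: backward (u after v in old order)
Backward edge: old toposort is now invalid. Check if this creates a cycle.
Does 3 already reach 4? Reachable from 3: [1, 3, 4, 5]. YES -> cycle!
Still a DAG? no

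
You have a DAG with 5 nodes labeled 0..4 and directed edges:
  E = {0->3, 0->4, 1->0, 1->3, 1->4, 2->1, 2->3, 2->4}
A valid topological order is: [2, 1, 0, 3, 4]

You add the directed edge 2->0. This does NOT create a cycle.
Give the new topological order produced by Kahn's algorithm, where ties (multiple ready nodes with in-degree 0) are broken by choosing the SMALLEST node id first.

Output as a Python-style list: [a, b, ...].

Answer: [2, 1, 0, 3, 4]

Derivation:
Old toposort: [2, 1, 0, 3, 4]
Added edge: 2->0
Position of 2 (0) < position of 0 (2). Old order still valid.
Run Kahn's algorithm (break ties by smallest node id):
  initial in-degrees: [2, 1, 0, 3, 3]
  ready (indeg=0): [2]
  pop 2: indeg[0]->1; indeg[1]->0; indeg[3]->2; indeg[4]->2 | ready=[1] | order so far=[2]
  pop 1: indeg[0]->0; indeg[3]->1; indeg[4]->1 | ready=[0] | order so far=[2, 1]
  pop 0: indeg[3]->0; indeg[4]->0 | ready=[3, 4] | order so far=[2, 1, 0]
  pop 3: no out-edges | ready=[4] | order so far=[2, 1, 0, 3]
  pop 4: no out-edges | ready=[] | order so far=[2, 1, 0, 3, 4]
  Result: [2, 1, 0, 3, 4]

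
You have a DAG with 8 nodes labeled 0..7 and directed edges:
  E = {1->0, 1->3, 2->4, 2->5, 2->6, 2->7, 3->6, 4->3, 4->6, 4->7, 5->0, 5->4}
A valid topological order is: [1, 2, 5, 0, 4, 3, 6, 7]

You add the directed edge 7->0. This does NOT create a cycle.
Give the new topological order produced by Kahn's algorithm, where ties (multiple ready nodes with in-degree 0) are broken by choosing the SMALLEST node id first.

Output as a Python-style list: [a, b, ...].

Answer: [1, 2, 5, 4, 3, 6, 7, 0]

Derivation:
Old toposort: [1, 2, 5, 0, 4, 3, 6, 7]
Added edge: 7->0
Position of 7 (7) > position of 0 (3). Must reorder: 7 must now come before 0.
Run Kahn's algorithm (break ties by smallest node id):
  initial in-degrees: [3, 0, 0, 2, 2, 1, 3, 2]
  ready (indeg=0): [1, 2]
  pop 1: indeg[0]->2; indeg[3]->1 | ready=[2] | order so far=[1]
  pop 2: indeg[4]->1; indeg[5]->0; indeg[6]->2; indeg[7]->1 | ready=[5] | order so far=[1, 2]
  pop 5: indeg[0]->1; indeg[4]->0 | ready=[4] | order so far=[1, 2, 5]
  pop 4: indeg[3]->0; indeg[6]->1; indeg[7]->0 | ready=[3, 7] | order so far=[1, 2, 5, 4]
  pop 3: indeg[6]->0 | ready=[6, 7] | order so far=[1, 2, 5, 4, 3]
  pop 6: no out-edges | ready=[7] | order so far=[1, 2, 5, 4, 3, 6]
  pop 7: indeg[0]->0 | ready=[0] | order so far=[1, 2, 5, 4, 3, 6, 7]
  pop 0: no out-edges | ready=[] | order so far=[1, 2, 5, 4, 3, 6, 7, 0]
  Result: [1, 2, 5, 4, 3, 6, 7, 0]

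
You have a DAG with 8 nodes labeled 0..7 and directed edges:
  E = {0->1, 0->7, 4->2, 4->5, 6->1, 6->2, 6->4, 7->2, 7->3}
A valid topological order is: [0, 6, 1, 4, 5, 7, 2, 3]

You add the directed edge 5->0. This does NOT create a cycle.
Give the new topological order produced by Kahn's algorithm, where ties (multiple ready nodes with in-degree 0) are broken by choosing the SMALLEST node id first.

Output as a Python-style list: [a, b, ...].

Old toposort: [0, 6, 1, 4, 5, 7, 2, 3]
Added edge: 5->0
Position of 5 (4) > position of 0 (0). Must reorder: 5 must now come before 0.
Run Kahn's algorithm (break ties by smallest node id):
  initial in-degrees: [1, 2, 3, 1, 1, 1, 0, 1]
  ready (indeg=0): [6]
  pop 6: indeg[1]->1; indeg[2]->2; indeg[4]->0 | ready=[4] | order so far=[6]
  pop 4: indeg[2]->1; indeg[5]->0 | ready=[5] | order so far=[6, 4]
  pop 5: indeg[0]->0 | ready=[0] | order so far=[6, 4, 5]
  pop 0: indeg[1]->0; indeg[7]->0 | ready=[1, 7] | order so far=[6, 4, 5, 0]
  pop 1: no out-edges | ready=[7] | order so far=[6, 4, 5, 0, 1]
  pop 7: indeg[2]->0; indeg[3]->0 | ready=[2, 3] | order so far=[6, 4, 5, 0, 1, 7]
  pop 2: no out-edges | ready=[3] | order so far=[6, 4, 5, 0, 1, 7, 2]
  pop 3: no out-edges | ready=[] | order so far=[6, 4, 5, 0, 1, 7, 2, 3]
  Result: [6, 4, 5, 0, 1, 7, 2, 3]

Answer: [6, 4, 5, 0, 1, 7, 2, 3]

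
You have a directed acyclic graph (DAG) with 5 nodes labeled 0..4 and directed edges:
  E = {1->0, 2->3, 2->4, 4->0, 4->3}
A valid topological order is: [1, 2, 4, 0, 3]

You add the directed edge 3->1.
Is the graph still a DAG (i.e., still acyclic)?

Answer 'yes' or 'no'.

Given toposort: [1, 2, 4, 0, 3]
Position of 3: index 4; position of 1: index 0
New edge 3->1: backward (u after v in old order)
Backward edge: old toposort is now invalid. Check if this creates a cycle.
Does 1 already reach 3? Reachable from 1: [0, 1]. NO -> still a DAG (reorder needed).
Still a DAG? yes

Answer: yes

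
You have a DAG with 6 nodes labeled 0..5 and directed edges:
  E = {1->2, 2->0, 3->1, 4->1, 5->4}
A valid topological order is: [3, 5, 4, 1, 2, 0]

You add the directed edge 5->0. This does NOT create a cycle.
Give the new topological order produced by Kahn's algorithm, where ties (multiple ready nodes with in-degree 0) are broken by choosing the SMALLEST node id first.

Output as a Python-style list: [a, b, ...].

Answer: [3, 5, 4, 1, 2, 0]

Derivation:
Old toposort: [3, 5, 4, 1, 2, 0]
Added edge: 5->0
Position of 5 (1) < position of 0 (5). Old order still valid.
Run Kahn's algorithm (break ties by smallest node id):
  initial in-degrees: [2, 2, 1, 0, 1, 0]
  ready (indeg=0): [3, 5]
  pop 3: indeg[1]->1 | ready=[5] | order so far=[3]
  pop 5: indeg[0]->1; indeg[4]->0 | ready=[4] | order so far=[3, 5]
  pop 4: indeg[1]->0 | ready=[1] | order so far=[3, 5, 4]
  pop 1: indeg[2]->0 | ready=[2] | order so far=[3, 5, 4, 1]
  pop 2: indeg[0]->0 | ready=[0] | order so far=[3, 5, 4, 1, 2]
  pop 0: no out-edges | ready=[] | order so far=[3, 5, 4, 1, 2, 0]
  Result: [3, 5, 4, 1, 2, 0]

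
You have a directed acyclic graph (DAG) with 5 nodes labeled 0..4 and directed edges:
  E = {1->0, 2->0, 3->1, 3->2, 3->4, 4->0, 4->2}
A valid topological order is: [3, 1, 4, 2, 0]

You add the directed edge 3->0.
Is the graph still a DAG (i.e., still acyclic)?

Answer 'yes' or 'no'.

Given toposort: [3, 1, 4, 2, 0]
Position of 3: index 0; position of 0: index 4
New edge 3->0: forward
Forward edge: respects the existing order. Still a DAG, same toposort still valid.
Still a DAG? yes

Answer: yes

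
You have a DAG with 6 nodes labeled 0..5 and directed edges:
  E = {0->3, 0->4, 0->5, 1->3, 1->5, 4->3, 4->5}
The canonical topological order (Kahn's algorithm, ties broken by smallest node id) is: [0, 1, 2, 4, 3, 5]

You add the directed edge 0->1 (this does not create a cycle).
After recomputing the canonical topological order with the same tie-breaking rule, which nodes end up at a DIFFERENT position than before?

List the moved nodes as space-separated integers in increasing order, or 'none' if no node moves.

Answer: none

Derivation:
Old toposort: [0, 1, 2, 4, 3, 5]
Added edge 0->1
Recompute Kahn (smallest-id tiebreak):
  initial in-degrees: [0, 1, 0, 3, 1, 3]
  ready (indeg=0): [0, 2]
  pop 0: indeg[1]->0; indeg[3]->2; indeg[4]->0; indeg[5]->2 | ready=[1, 2, 4] | order so far=[0]
  pop 1: indeg[3]->1; indeg[5]->1 | ready=[2, 4] | order so far=[0, 1]
  pop 2: no out-edges | ready=[4] | order so far=[0, 1, 2]
  pop 4: indeg[3]->0; indeg[5]->0 | ready=[3, 5] | order so far=[0, 1, 2, 4]
  pop 3: no out-edges | ready=[5] | order so far=[0, 1, 2, 4, 3]
  pop 5: no out-edges | ready=[] | order so far=[0, 1, 2, 4, 3, 5]
New canonical toposort: [0, 1, 2, 4, 3, 5]
Compare positions:
  Node 0: index 0 -> 0 (same)
  Node 1: index 1 -> 1 (same)
  Node 2: index 2 -> 2 (same)
  Node 3: index 4 -> 4 (same)
  Node 4: index 3 -> 3 (same)
  Node 5: index 5 -> 5 (same)
Nodes that changed position: none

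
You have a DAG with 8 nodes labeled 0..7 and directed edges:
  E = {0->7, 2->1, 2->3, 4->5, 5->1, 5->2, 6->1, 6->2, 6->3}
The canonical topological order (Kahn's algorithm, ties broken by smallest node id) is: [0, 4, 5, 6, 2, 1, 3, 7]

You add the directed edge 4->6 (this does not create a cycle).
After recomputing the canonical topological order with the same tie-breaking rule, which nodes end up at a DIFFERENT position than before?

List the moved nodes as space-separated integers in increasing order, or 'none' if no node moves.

Answer: none

Derivation:
Old toposort: [0, 4, 5, 6, 2, 1, 3, 7]
Added edge 4->6
Recompute Kahn (smallest-id tiebreak):
  initial in-degrees: [0, 3, 2, 2, 0, 1, 1, 1]
  ready (indeg=0): [0, 4]
  pop 0: indeg[7]->0 | ready=[4, 7] | order so far=[0]
  pop 4: indeg[5]->0; indeg[6]->0 | ready=[5, 6, 7] | order so far=[0, 4]
  pop 5: indeg[1]->2; indeg[2]->1 | ready=[6, 7] | order so far=[0, 4, 5]
  pop 6: indeg[1]->1; indeg[2]->0; indeg[3]->1 | ready=[2, 7] | order so far=[0, 4, 5, 6]
  pop 2: indeg[1]->0; indeg[3]->0 | ready=[1, 3, 7] | order so far=[0, 4, 5, 6, 2]
  pop 1: no out-edges | ready=[3, 7] | order so far=[0, 4, 5, 6, 2, 1]
  pop 3: no out-edges | ready=[7] | order so far=[0, 4, 5, 6, 2, 1, 3]
  pop 7: no out-edges | ready=[] | order so far=[0, 4, 5, 6, 2, 1, 3, 7]
New canonical toposort: [0, 4, 5, 6, 2, 1, 3, 7]
Compare positions:
  Node 0: index 0 -> 0 (same)
  Node 1: index 5 -> 5 (same)
  Node 2: index 4 -> 4 (same)
  Node 3: index 6 -> 6 (same)
  Node 4: index 1 -> 1 (same)
  Node 5: index 2 -> 2 (same)
  Node 6: index 3 -> 3 (same)
  Node 7: index 7 -> 7 (same)
Nodes that changed position: none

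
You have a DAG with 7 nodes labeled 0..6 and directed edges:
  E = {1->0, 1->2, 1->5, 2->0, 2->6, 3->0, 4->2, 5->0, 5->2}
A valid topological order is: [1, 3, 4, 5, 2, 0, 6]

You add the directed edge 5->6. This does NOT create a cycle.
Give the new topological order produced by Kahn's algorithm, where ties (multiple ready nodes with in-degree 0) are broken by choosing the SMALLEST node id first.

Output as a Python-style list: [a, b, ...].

Answer: [1, 3, 4, 5, 2, 0, 6]

Derivation:
Old toposort: [1, 3, 4, 5, 2, 0, 6]
Added edge: 5->6
Position of 5 (3) < position of 6 (6). Old order still valid.
Run Kahn's algorithm (break ties by smallest node id):
  initial in-degrees: [4, 0, 3, 0, 0, 1, 2]
  ready (indeg=0): [1, 3, 4]
  pop 1: indeg[0]->3; indeg[2]->2; indeg[5]->0 | ready=[3, 4, 5] | order so far=[1]
  pop 3: indeg[0]->2 | ready=[4, 5] | order so far=[1, 3]
  pop 4: indeg[2]->1 | ready=[5] | order so far=[1, 3, 4]
  pop 5: indeg[0]->1; indeg[2]->0; indeg[6]->1 | ready=[2] | order so far=[1, 3, 4, 5]
  pop 2: indeg[0]->0; indeg[6]->0 | ready=[0, 6] | order so far=[1, 3, 4, 5, 2]
  pop 0: no out-edges | ready=[6] | order so far=[1, 3, 4, 5, 2, 0]
  pop 6: no out-edges | ready=[] | order so far=[1, 3, 4, 5, 2, 0, 6]
  Result: [1, 3, 4, 5, 2, 0, 6]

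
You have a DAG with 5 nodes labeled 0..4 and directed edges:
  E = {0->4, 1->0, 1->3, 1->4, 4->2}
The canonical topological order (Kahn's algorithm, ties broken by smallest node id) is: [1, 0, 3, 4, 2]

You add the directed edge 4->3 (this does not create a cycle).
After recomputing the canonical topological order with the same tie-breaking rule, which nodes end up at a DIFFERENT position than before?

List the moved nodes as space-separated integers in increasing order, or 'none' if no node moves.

Answer: 2 3 4

Derivation:
Old toposort: [1, 0, 3, 4, 2]
Added edge 4->3
Recompute Kahn (smallest-id tiebreak):
  initial in-degrees: [1, 0, 1, 2, 2]
  ready (indeg=0): [1]
  pop 1: indeg[0]->0; indeg[3]->1; indeg[4]->1 | ready=[0] | order so far=[1]
  pop 0: indeg[4]->0 | ready=[4] | order so far=[1, 0]
  pop 4: indeg[2]->0; indeg[3]->0 | ready=[2, 3] | order so far=[1, 0, 4]
  pop 2: no out-edges | ready=[3] | order so far=[1, 0, 4, 2]
  pop 3: no out-edges | ready=[] | order so far=[1, 0, 4, 2, 3]
New canonical toposort: [1, 0, 4, 2, 3]
Compare positions:
  Node 0: index 1 -> 1 (same)
  Node 1: index 0 -> 0 (same)
  Node 2: index 4 -> 3 (moved)
  Node 3: index 2 -> 4 (moved)
  Node 4: index 3 -> 2 (moved)
Nodes that changed position: 2 3 4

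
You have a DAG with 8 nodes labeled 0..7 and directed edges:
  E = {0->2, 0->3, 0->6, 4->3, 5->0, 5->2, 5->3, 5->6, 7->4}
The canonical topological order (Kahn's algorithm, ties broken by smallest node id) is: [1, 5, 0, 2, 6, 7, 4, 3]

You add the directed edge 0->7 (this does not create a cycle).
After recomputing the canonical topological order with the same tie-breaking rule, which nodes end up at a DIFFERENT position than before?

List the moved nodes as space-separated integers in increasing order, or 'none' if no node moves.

Answer: none

Derivation:
Old toposort: [1, 5, 0, 2, 6, 7, 4, 3]
Added edge 0->7
Recompute Kahn (smallest-id tiebreak):
  initial in-degrees: [1, 0, 2, 3, 1, 0, 2, 1]
  ready (indeg=0): [1, 5]
  pop 1: no out-edges | ready=[5] | order so far=[1]
  pop 5: indeg[0]->0; indeg[2]->1; indeg[3]->2; indeg[6]->1 | ready=[0] | order so far=[1, 5]
  pop 0: indeg[2]->0; indeg[3]->1; indeg[6]->0; indeg[7]->0 | ready=[2, 6, 7] | order so far=[1, 5, 0]
  pop 2: no out-edges | ready=[6, 7] | order so far=[1, 5, 0, 2]
  pop 6: no out-edges | ready=[7] | order so far=[1, 5, 0, 2, 6]
  pop 7: indeg[4]->0 | ready=[4] | order so far=[1, 5, 0, 2, 6, 7]
  pop 4: indeg[3]->0 | ready=[3] | order so far=[1, 5, 0, 2, 6, 7, 4]
  pop 3: no out-edges | ready=[] | order so far=[1, 5, 0, 2, 6, 7, 4, 3]
New canonical toposort: [1, 5, 0, 2, 6, 7, 4, 3]
Compare positions:
  Node 0: index 2 -> 2 (same)
  Node 1: index 0 -> 0 (same)
  Node 2: index 3 -> 3 (same)
  Node 3: index 7 -> 7 (same)
  Node 4: index 6 -> 6 (same)
  Node 5: index 1 -> 1 (same)
  Node 6: index 4 -> 4 (same)
  Node 7: index 5 -> 5 (same)
Nodes that changed position: none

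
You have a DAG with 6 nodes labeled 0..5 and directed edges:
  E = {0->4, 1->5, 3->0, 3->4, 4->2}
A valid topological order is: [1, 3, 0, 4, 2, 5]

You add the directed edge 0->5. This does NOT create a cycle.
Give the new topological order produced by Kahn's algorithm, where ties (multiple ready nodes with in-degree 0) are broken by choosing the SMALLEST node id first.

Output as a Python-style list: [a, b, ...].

Answer: [1, 3, 0, 4, 2, 5]

Derivation:
Old toposort: [1, 3, 0, 4, 2, 5]
Added edge: 0->5
Position of 0 (2) < position of 5 (5). Old order still valid.
Run Kahn's algorithm (break ties by smallest node id):
  initial in-degrees: [1, 0, 1, 0, 2, 2]
  ready (indeg=0): [1, 3]
  pop 1: indeg[5]->1 | ready=[3] | order so far=[1]
  pop 3: indeg[0]->0; indeg[4]->1 | ready=[0] | order so far=[1, 3]
  pop 0: indeg[4]->0; indeg[5]->0 | ready=[4, 5] | order so far=[1, 3, 0]
  pop 4: indeg[2]->0 | ready=[2, 5] | order so far=[1, 3, 0, 4]
  pop 2: no out-edges | ready=[5] | order so far=[1, 3, 0, 4, 2]
  pop 5: no out-edges | ready=[] | order so far=[1, 3, 0, 4, 2, 5]
  Result: [1, 3, 0, 4, 2, 5]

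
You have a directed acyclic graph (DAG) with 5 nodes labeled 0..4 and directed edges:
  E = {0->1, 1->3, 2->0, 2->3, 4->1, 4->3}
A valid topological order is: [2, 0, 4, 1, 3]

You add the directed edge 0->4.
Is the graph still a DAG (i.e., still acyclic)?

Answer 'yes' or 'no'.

Given toposort: [2, 0, 4, 1, 3]
Position of 0: index 1; position of 4: index 2
New edge 0->4: forward
Forward edge: respects the existing order. Still a DAG, same toposort still valid.
Still a DAG? yes

Answer: yes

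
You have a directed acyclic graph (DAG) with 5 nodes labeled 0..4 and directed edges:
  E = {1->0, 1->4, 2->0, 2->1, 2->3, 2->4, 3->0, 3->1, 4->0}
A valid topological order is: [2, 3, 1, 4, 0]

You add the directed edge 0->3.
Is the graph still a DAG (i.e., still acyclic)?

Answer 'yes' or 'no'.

Given toposort: [2, 3, 1, 4, 0]
Position of 0: index 4; position of 3: index 1
New edge 0->3: backward (u after v in old order)
Backward edge: old toposort is now invalid. Check if this creates a cycle.
Does 3 already reach 0? Reachable from 3: [0, 1, 3, 4]. YES -> cycle!
Still a DAG? no

Answer: no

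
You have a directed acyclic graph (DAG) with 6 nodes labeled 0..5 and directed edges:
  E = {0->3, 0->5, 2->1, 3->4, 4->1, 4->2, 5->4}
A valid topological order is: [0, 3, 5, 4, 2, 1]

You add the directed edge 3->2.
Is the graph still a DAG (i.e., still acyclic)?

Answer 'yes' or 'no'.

Answer: yes

Derivation:
Given toposort: [0, 3, 5, 4, 2, 1]
Position of 3: index 1; position of 2: index 4
New edge 3->2: forward
Forward edge: respects the existing order. Still a DAG, same toposort still valid.
Still a DAG? yes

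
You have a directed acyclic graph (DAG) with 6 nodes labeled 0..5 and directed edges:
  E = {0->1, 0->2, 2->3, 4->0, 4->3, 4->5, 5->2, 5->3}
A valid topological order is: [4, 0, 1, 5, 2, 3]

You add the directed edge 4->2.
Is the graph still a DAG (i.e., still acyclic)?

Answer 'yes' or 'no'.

Given toposort: [4, 0, 1, 5, 2, 3]
Position of 4: index 0; position of 2: index 4
New edge 4->2: forward
Forward edge: respects the existing order. Still a DAG, same toposort still valid.
Still a DAG? yes

Answer: yes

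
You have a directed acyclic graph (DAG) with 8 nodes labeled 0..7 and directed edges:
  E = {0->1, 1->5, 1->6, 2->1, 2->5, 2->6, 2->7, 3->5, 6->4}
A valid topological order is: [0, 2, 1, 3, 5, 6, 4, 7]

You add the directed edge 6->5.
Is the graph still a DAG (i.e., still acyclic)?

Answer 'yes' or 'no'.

Given toposort: [0, 2, 1, 3, 5, 6, 4, 7]
Position of 6: index 5; position of 5: index 4
New edge 6->5: backward (u after v in old order)
Backward edge: old toposort is now invalid. Check if this creates a cycle.
Does 5 already reach 6? Reachable from 5: [5]. NO -> still a DAG (reorder needed).
Still a DAG? yes

Answer: yes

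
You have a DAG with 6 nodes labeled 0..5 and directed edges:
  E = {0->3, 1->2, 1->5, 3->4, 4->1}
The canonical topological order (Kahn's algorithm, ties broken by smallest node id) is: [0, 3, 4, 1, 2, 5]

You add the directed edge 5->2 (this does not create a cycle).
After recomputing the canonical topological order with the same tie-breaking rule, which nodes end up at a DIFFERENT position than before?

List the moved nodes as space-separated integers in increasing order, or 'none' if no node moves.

Old toposort: [0, 3, 4, 1, 2, 5]
Added edge 5->2
Recompute Kahn (smallest-id tiebreak):
  initial in-degrees: [0, 1, 2, 1, 1, 1]
  ready (indeg=0): [0]
  pop 0: indeg[3]->0 | ready=[3] | order so far=[0]
  pop 3: indeg[4]->0 | ready=[4] | order so far=[0, 3]
  pop 4: indeg[1]->0 | ready=[1] | order so far=[0, 3, 4]
  pop 1: indeg[2]->1; indeg[5]->0 | ready=[5] | order so far=[0, 3, 4, 1]
  pop 5: indeg[2]->0 | ready=[2] | order so far=[0, 3, 4, 1, 5]
  pop 2: no out-edges | ready=[] | order so far=[0, 3, 4, 1, 5, 2]
New canonical toposort: [0, 3, 4, 1, 5, 2]
Compare positions:
  Node 0: index 0 -> 0 (same)
  Node 1: index 3 -> 3 (same)
  Node 2: index 4 -> 5 (moved)
  Node 3: index 1 -> 1 (same)
  Node 4: index 2 -> 2 (same)
  Node 5: index 5 -> 4 (moved)
Nodes that changed position: 2 5

Answer: 2 5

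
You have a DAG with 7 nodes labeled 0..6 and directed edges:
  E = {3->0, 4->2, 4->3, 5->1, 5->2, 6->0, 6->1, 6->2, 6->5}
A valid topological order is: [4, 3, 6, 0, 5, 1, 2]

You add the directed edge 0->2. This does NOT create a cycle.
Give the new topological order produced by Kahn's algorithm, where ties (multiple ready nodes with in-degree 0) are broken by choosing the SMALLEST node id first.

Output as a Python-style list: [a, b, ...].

Old toposort: [4, 3, 6, 0, 5, 1, 2]
Added edge: 0->2
Position of 0 (3) < position of 2 (6). Old order still valid.
Run Kahn's algorithm (break ties by smallest node id):
  initial in-degrees: [2, 2, 4, 1, 0, 1, 0]
  ready (indeg=0): [4, 6]
  pop 4: indeg[2]->3; indeg[3]->0 | ready=[3, 6] | order so far=[4]
  pop 3: indeg[0]->1 | ready=[6] | order so far=[4, 3]
  pop 6: indeg[0]->0; indeg[1]->1; indeg[2]->2; indeg[5]->0 | ready=[0, 5] | order so far=[4, 3, 6]
  pop 0: indeg[2]->1 | ready=[5] | order so far=[4, 3, 6, 0]
  pop 5: indeg[1]->0; indeg[2]->0 | ready=[1, 2] | order so far=[4, 3, 6, 0, 5]
  pop 1: no out-edges | ready=[2] | order so far=[4, 3, 6, 0, 5, 1]
  pop 2: no out-edges | ready=[] | order so far=[4, 3, 6, 0, 5, 1, 2]
  Result: [4, 3, 6, 0, 5, 1, 2]

Answer: [4, 3, 6, 0, 5, 1, 2]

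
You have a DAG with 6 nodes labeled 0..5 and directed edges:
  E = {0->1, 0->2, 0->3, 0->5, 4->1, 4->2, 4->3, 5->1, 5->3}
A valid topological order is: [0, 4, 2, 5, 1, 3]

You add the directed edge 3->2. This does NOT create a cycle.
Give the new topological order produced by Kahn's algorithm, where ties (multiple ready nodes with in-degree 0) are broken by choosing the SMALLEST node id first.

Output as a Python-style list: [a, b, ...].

Old toposort: [0, 4, 2, 5, 1, 3]
Added edge: 3->2
Position of 3 (5) > position of 2 (2). Must reorder: 3 must now come before 2.
Run Kahn's algorithm (break ties by smallest node id):
  initial in-degrees: [0, 3, 3, 3, 0, 1]
  ready (indeg=0): [0, 4]
  pop 0: indeg[1]->2; indeg[2]->2; indeg[3]->2; indeg[5]->0 | ready=[4, 5] | order so far=[0]
  pop 4: indeg[1]->1; indeg[2]->1; indeg[3]->1 | ready=[5] | order so far=[0, 4]
  pop 5: indeg[1]->0; indeg[3]->0 | ready=[1, 3] | order so far=[0, 4, 5]
  pop 1: no out-edges | ready=[3] | order so far=[0, 4, 5, 1]
  pop 3: indeg[2]->0 | ready=[2] | order so far=[0, 4, 5, 1, 3]
  pop 2: no out-edges | ready=[] | order so far=[0, 4, 5, 1, 3, 2]
  Result: [0, 4, 5, 1, 3, 2]

Answer: [0, 4, 5, 1, 3, 2]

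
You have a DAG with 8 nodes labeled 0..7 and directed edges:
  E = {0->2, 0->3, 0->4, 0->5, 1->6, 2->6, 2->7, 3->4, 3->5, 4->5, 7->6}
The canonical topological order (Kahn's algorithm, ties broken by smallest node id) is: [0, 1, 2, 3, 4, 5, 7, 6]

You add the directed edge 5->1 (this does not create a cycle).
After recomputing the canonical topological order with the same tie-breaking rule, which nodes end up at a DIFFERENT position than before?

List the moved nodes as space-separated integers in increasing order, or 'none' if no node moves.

Old toposort: [0, 1, 2, 3, 4, 5, 7, 6]
Added edge 5->1
Recompute Kahn (smallest-id tiebreak):
  initial in-degrees: [0, 1, 1, 1, 2, 3, 3, 1]
  ready (indeg=0): [0]
  pop 0: indeg[2]->0; indeg[3]->0; indeg[4]->1; indeg[5]->2 | ready=[2, 3] | order so far=[0]
  pop 2: indeg[6]->2; indeg[7]->0 | ready=[3, 7] | order so far=[0, 2]
  pop 3: indeg[4]->0; indeg[5]->1 | ready=[4, 7] | order so far=[0, 2, 3]
  pop 4: indeg[5]->0 | ready=[5, 7] | order so far=[0, 2, 3, 4]
  pop 5: indeg[1]->0 | ready=[1, 7] | order so far=[0, 2, 3, 4, 5]
  pop 1: indeg[6]->1 | ready=[7] | order so far=[0, 2, 3, 4, 5, 1]
  pop 7: indeg[6]->0 | ready=[6] | order so far=[0, 2, 3, 4, 5, 1, 7]
  pop 6: no out-edges | ready=[] | order so far=[0, 2, 3, 4, 5, 1, 7, 6]
New canonical toposort: [0, 2, 3, 4, 5, 1, 7, 6]
Compare positions:
  Node 0: index 0 -> 0 (same)
  Node 1: index 1 -> 5 (moved)
  Node 2: index 2 -> 1 (moved)
  Node 3: index 3 -> 2 (moved)
  Node 4: index 4 -> 3 (moved)
  Node 5: index 5 -> 4 (moved)
  Node 6: index 7 -> 7 (same)
  Node 7: index 6 -> 6 (same)
Nodes that changed position: 1 2 3 4 5

Answer: 1 2 3 4 5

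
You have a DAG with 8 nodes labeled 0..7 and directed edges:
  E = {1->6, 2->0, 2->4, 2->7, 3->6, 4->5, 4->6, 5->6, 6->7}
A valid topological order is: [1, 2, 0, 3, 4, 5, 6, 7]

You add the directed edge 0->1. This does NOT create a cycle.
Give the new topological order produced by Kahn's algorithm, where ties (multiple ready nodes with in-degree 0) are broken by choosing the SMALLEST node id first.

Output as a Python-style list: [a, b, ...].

Answer: [2, 0, 1, 3, 4, 5, 6, 7]

Derivation:
Old toposort: [1, 2, 0, 3, 4, 5, 6, 7]
Added edge: 0->1
Position of 0 (2) > position of 1 (0). Must reorder: 0 must now come before 1.
Run Kahn's algorithm (break ties by smallest node id):
  initial in-degrees: [1, 1, 0, 0, 1, 1, 4, 2]
  ready (indeg=0): [2, 3]
  pop 2: indeg[0]->0; indeg[4]->0; indeg[7]->1 | ready=[0, 3, 4] | order so far=[2]
  pop 0: indeg[1]->0 | ready=[1, 3, 4] | order so far=[2, 0]
  pop 1: indeg[6]->3 | ready=[3, 4] | order so far=[2, 0, 1]
  pop 3: indeg[6]->2 | ready=[4] | order so far=[2, 0, 1, 3]
  pop 4: indeg[5]->0; indeg[6]->1 | ready=[5] | order so far=[2, 0, 1, 3, 4]
  pop 5: indeg[6]->0 | ready=[6] | order so far=[2, 0, 1, 3, 4, 5]
  pop 6: indeg[7]->0 | ready=[7] | order so far=[2, 0, 1, 3, 4, 5, 6]
  pop 7: no out-edges | ready=[] | order so far=[2, 0, 1, 3, 4, 5, 6, 7]
  Result: [2, 0, 1, 3, 4, 5, 6, 7]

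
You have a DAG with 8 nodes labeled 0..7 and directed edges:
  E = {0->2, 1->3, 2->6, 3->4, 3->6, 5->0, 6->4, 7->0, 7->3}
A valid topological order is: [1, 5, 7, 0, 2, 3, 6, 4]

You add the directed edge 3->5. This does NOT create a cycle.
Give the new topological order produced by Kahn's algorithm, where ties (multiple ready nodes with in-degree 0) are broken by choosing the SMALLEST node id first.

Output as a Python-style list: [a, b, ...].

Answer: [1, 7, 3, 5, 0, 2, 6, 4]

Derivation:
Old toposort: [1, 5, 7, 0, 2, 3, 6, 4]
Added edge: 3->5
Position of 3 (5) > position of 5 (1). Must reorder: 3 must now come before 5.
Run Kahn's algorithm (break ties by smallest node id):
  initial in-degrees: [2, 0, 1, 2, 2, 1, 2, 0]
  ready (indeg=0): [1, 7]
  pop 1: indeg[3]->1 | ready=[7] | order so far=[1]
  pop 7: indeg[0]->1; indeg[3]->0 | ready=[3] | order so far=[1, 7]
  pop 3: indeg[4]->1; indeg[5]->0; indeg[6]->1 | ready=[5] | order so far=[1, 7, 3]
  pop 5: indeg[0]->0 | ready=[0] | order so far=[1, 7, 3, 5]
  pop 0: indeg[2]->0 | ready=[2] | order so far=[1, 7, 3, 5, 0]
  pop 2: indeg[6]->0 | ready=[6] | order so far=[1, 7, 3, 5, 0, 2]
  pop 6: indeg[4]->0 | ready=[4] | order so far=[1, 7, 3, 5, 0, 2, 6]
  pop 4: no out-edges | ready=[] | order so far=[1, 7, 3, 5, 0, 2, 6, 4]
  Result: [1, 7, 3, 5, 0, 2, 6, 4]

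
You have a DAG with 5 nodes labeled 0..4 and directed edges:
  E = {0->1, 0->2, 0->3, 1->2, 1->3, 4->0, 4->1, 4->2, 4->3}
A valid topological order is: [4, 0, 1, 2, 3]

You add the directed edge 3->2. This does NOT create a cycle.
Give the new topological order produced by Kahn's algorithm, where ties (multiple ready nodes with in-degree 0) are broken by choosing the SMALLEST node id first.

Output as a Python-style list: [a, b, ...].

Answer: [4, 0, 1, 3, 2]

Derivation:
Old toposort: [4, 0, 1, 2, 3]
Added edge: 3->2
Position of 3 (4) > position of 2 (3). Must reorder: 3 must now come before 2.
Run Kahn's algorithm (break ties by smallest node id):
  initial in-degrees: [1, 2, 4, 3, 0]
  ready (indeg=0): [4]
  pop 4: indeg[0]->0; indeg[1]->1; indeg[2]->3; indeg[3]->2 | ready=[0] | order so far=[4]
  pop 0: indeg[1]->0; indeg[2]->2; indeg[3]->1 | ready=[1] | order so far=[4, 0]
  pop 1: indeg[2]->1; indeg[3]->0 | ready=[3] | order so far=[4, 0, 1]
  pop 3: indeg[2]->0 | ready=[2] | order so far=[4, 0, 1, 3]
  pop 2: no out-edges | ready=[] | order so far=[4, 0, 1, 3, 2]
  Result: [4, 0, 1, 3, 2]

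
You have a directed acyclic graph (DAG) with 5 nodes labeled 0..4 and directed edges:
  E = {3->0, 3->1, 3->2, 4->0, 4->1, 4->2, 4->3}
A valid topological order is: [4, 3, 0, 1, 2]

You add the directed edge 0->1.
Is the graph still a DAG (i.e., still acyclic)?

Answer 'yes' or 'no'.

Given toposort: [4, 3, 0, 1, 2]
Position of 0: index 2; position of 1: index 3
New edge 0->1: forward
Forward edge: respects the existing order. Still a DAG, same toposort still valid.
Still a DAG? yes

Answer: yes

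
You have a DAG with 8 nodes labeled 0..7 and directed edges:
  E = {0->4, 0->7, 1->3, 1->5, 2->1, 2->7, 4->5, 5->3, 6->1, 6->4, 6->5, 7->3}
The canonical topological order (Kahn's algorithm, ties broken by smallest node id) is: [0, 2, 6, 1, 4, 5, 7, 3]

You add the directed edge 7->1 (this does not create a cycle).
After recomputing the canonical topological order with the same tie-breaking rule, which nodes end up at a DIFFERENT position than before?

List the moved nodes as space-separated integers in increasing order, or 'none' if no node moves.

Answer: 1 4 5 7

Derivation:
Old toposort: [0, 2, 6, 1, 4, 5, 7, 3]
Added edge 7->1
Recompute Kahn (smallest-id tiebreak):
  initial in-degrees: [0, 3, 0, 3, 2, 3, 0, 2]
  ready (indeg=0): [0, 2, 6]
  pop 0: indeg[4]->1; indeg[7]->1 | ready=[2, 6] | order so far=[0]
  pop 2: indeg[1]->2; indeg[7]->0 | ready=[6, 7] | order so far=[0, 2]
  pop 6: indeg[1]->1; indeg[4]->0; indeg[5]->2 | ready=[4, 7] | order so far=[0, 2, 6]
  pop 4: indeg[5]->1 | ready=[7] | order so far=[0, 2, 6, 4]
  pop 7: indeg[1]->0; indeg[3]->2 | ready=[1] | order so far=[0, 2, 6, 4, 7]
  pop 1: indeg[3]->1; indeg[5]->0 | ready=[5] | order so far=[0, 2, 6, 4, 7, 1]
  pop 5: indeg[3]->0 | ready=[3] | order so far=[0, 2, 6, 4, 7, 1, 5]
  pop 3: no out-edges | ready=[] | order so far=[0, 2, 6, 4, 7, 1, 5, 3]
New canonical toposort: [0, 2, 6, 4, 7, 1, 5, 3]
Compare positions:
  Node 0: index 0 -> 0 (same)
  Node 1: index 3 -> 5 (moved)
  Node 2: index 1 -> 1 (same)
  Node 3: index 7 -> 7 (same)
  Node 4: index 4 -> 3 (moved)
  Node 5: index 5 -> 6 (moved)
  Node 6: index 2 -> 2 (same)
  Node 7: index 6 -> 4 (moved)
Nodes that changed position: 1 4 5 7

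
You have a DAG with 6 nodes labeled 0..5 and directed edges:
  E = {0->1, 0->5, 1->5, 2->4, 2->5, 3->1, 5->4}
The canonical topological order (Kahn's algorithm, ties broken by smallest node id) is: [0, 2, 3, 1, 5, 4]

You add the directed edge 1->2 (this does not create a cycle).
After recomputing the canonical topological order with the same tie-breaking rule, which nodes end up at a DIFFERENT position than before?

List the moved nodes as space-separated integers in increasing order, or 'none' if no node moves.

Old toposort: [0, 2, 3, 1, 5, 4]
Added edge 1->2
Recompute Kahn (smallest-id tiebreak):
  initial in-degrees: [0, 2, 1, 0, 2, 3]
  ready (indeg=0): [0, 3]
  pop 0: indeg[1]->1; indeg[5]->2 | ready=[3] | order so far=[0]
  pop 3: indeg[1]->0 | ready=[1] | order so far=[0, 3]
  pop 1: indeg[2]->0; indeg[5]->1 | ready=[2] | order so far=[0, 3, 1]
  pop 2: indeg[4]->1; indeg[5]->0 | ready=[5] | order so far=[0, 3, 1, 2]
  pop 5: indeg[4]->0 | ready=[4] | order so far=[0, 3, 1, 2, 5]
  pop 4: no out-edges | ready=[] | order so far=[0, 3, 1, 2, 5, 4]
New canonical toposort: [0, 3, 1, 2, 5, 4]
Compare positions:
  Node 0: index 0 -> 0 (same)
  Node 1: index 3 -> 2 (moved)
  Node 2: index 1 -> 3 (moved)
  Node 3: index 2 -> 1 (moved)
  Node 4: index 5 -> 5 (same)
  Node 5: index 4 -> 4 (same)
Nodes that changed position: 1 2 3

Answer: 1 2 3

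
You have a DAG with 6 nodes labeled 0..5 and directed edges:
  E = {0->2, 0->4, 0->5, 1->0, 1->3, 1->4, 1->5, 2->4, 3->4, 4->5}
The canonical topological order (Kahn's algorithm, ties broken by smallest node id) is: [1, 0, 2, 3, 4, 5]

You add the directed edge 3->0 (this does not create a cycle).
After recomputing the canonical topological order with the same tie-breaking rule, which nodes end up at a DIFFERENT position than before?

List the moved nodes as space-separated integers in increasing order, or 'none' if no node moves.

Answer: 0 2 3

Derivation:
Old toposort: [1, 0, 2, 3, 4, 5]
Added edge 3->0
Recompute Kahn (smallest-id tiebreak):
  initial in-degrees: [2, 0, 1, 1, 4, 3]
  ready (indeg=0): [1]
  pop 1: indeg[0]->1; indeg[3]->0; indeg[4]->3; indeg[5]->2 | ready=[3] | order so far=[1]
  pop 3: indeg[0]->0; indeg[4]->2 | ready=[0] | order so far=[1, 3]
  pop 0: indeg[2]->0; indeg[4]->1; indeg[5]->1 | ready=[2] | order so far=[1, 3, 0]
  pop 2: indeg[4]->0 | ready=[4] | order so far=[1, 3, 0, 2]
  pop 4: indeg[5]->0 | ready=[5] | order so far=[1, 3, 0, 2, 4]
  pop 5: no out-edges | ready=[] | order so far=[1, 3, 0, 2, 4, 5]
New canonical toposort: [1, 3, 0, 2, 4, 5]
Compare positions:
  Node 0: index 1 -> 2 (moved)
  Node 1: index 0 -> 0 (same)
  Node 2: index 2 -> 3 (moved)
  Node 3: index 3 -> 1 (moved)
  Node 4: index 4 -> 4 (same)
  Node 5: index 5 -> 5 (same)
Nodes that changed position: 0 2 3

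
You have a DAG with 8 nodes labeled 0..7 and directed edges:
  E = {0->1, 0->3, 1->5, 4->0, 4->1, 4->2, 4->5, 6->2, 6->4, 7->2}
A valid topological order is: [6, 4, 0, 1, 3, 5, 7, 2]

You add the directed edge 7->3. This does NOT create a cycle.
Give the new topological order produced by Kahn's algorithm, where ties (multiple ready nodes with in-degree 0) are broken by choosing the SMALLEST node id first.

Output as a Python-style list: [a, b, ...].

Answer: [6, 4, 0, 1, 5, 7, 2, 3]

Derivation:
Old toposort: [6, 4, 0, 1, 3, 5, 7, 2]
Added edge: 7->3
Position of 7 (6) > position of 3 (4). Must reorder: 7 must now come before 3.
Run Kahn's algorithm (break ties by smallest node id):
  initial in-degrees: [1, 2, 3, 2, 1, 2, 0, 0]
  ready (indeg=0): [6, 7]
  pop 6: indeg[2]->2; indeg[4]->0 | ready=[4, 7] | order so far=[6]
  pop 4: indeg[0]->0; indeg[1]->1; indeg[2]->1; indeg[5]->1 | ready=[0, 7] | order so far=[6, 4]
  pop 0: indeg[1]->0; indeg[3]->1 | ready=[1, 7] | order so far=[6, 4, 0]
  pop 1: indeg[5]->0 | ready=[5, 7] | order so far=[6, 4, 0, 1]
  pop 5: no out-edges | ready=[7] | order so far=[6, 4, 0, 1, 5]
  pop 7: indeg[2]->0; indeg[3]->0 | ready=[2, 3] | order so far=[6, 4, 0, 1, 5, 7]
  pop 2: no out-edges | ready=[3] | order so far=[6, 4, 0, 1, 5, 7, 2]
  pop 3: no out-edges | ready=[] | order so far=[6, 4, 0, 1, 5, 7, 2, 3]
  Result: [6, 4, 0, 1, 5, 7, 2, 3]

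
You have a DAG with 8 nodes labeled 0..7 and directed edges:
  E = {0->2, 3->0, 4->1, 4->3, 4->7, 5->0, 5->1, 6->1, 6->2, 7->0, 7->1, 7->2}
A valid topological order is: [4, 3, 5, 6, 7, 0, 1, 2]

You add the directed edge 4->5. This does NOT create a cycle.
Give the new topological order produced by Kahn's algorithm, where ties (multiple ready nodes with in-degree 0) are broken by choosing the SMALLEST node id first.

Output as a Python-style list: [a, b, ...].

Answer: [4, 3, 5, 6, 7, 0, 1, 2]

Derivation:
Old toposort: [4, 3, 5, 6, 7, 0, 1, 2]
Added edge: 4->5
Position of 4 (0) < position of 5 (2). Old order still valid.
Run Kahn's algorithm (break ties by smallest node id):
  initial in-degrees: [3, 4, 3, 1, 0, 1, 0, 1]
  ready (indeg=0): [4, 6]
  pop 4: indeg[1]->3; indeg[3]->0; indeg[5]->0; indeg[7]->0 | ready=[3, 5, 6, 7] | order so far=[4]
  pop 3: indeg[0]->2 | ready=[5, 6, 7] | order so far=[4, 3]
  pop 5: indeg[0]->1; indeg[1]->2 | ready=[6, 7] | order so far=[4, 3, 5]
  pop 6: indeg[1]->1; indeg[2]->2 | ready=[7] | order so far=[4, 3, 5, 6]
  pop 7: indeg[0]->0; indeg[1]->0; indeg[2]->1 | ready=[0, 1] | order so far=[4, 3, 5, 6, 7]
  pop 0: indeg[2]->0 | ready=[1, 2] | order so far=[4, 3, 5, 6, 7, 0]
  pop 1: no out-edges | ready=[2] | order so far=[4, 3, 5, 6, 7, 0, 1]
  pop 2: no out-edges | ready=[] | order so far=[4, 3, 5, 6, 7, 0, 1, 2]
  Result: [4, 3, 5, 6, 7, 0, 1, 2]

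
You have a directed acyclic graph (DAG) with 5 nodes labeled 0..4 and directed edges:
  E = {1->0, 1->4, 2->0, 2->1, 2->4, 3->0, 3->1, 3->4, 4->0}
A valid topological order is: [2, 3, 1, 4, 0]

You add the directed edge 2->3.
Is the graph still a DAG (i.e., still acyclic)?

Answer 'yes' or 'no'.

Given toposort: [2, 3, 1, 4, 0]
Position of 2: index 0; position of 3: index 1
New edge 2->3: forward
Forward edge: respects the existing order. Still a DAG, same toposort still valid.
Still a DAG? yes

Answer: yes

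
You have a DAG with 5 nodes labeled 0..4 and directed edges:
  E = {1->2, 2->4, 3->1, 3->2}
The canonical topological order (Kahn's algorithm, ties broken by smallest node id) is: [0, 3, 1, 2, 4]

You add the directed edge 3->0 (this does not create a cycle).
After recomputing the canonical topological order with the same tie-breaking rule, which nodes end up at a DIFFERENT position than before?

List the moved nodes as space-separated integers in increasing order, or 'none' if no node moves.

Old toposort: [0, 3, 1, 2, 4]
Added edge 3->0
Recompute Kahn (smallest-id tiebreak):
  initial in-degrees: [1, 1, 2, 0, 1]
  ready (indeg=0): [3]
  pop 3: indeg[0]->0; indeg[1]->0; indeg[2]->1 | ready=[0, 1] | order so far=[3]
  pop 0: no out-edges | ready=[1] | order so far=[3, 0]
  pop 1: indeg[2]->0 | ready=[2] | order so far=[3, 0, 1]
  pop 2: indeg[4]->0 | ready=[4] | order so far=[3, 0, 1, 2]
  pop 4: no out-edges | ready=[] | order so far=[3, 0, 1, 2, 4]
New canonical toposort: [3, 0, 1, 2, 4]
Compare positions:
  Node 0: index 0 -> 1 (moved)
  Node 1: index 2 -> 2 (same)
  Node 2: index 3 -> 3 (same)
  Node 3: index 1 -> 0 (moved)
  Node 4: index 4 -> 4 (same)
Nodes that changed position: 0 3

Answer: 0 3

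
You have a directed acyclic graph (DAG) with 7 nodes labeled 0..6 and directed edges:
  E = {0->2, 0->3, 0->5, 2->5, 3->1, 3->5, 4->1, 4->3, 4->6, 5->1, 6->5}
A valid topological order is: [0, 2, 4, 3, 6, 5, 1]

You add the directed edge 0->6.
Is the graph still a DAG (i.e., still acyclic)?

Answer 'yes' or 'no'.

Answer: yes

Derivation:
Given toposort: [0, 2, 4, 3, 6, 5, 1]
Position of 0: index 0; position of 6: index 4
New edge 0->6: forward
Forward edge: respects the existing order. Still a DAG, same toposort still valid.
Still a DAG? yes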